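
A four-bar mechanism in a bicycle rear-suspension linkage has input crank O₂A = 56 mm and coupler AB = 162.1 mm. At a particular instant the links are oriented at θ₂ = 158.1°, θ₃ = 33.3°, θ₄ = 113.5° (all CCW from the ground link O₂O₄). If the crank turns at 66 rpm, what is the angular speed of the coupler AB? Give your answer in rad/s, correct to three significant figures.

1.70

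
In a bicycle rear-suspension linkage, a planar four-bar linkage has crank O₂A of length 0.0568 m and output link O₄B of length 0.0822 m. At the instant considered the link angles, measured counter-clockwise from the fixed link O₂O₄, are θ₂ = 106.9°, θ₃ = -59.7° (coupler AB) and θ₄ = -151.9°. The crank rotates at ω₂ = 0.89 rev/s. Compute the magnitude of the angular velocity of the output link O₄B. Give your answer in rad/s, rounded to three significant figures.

0.896

ω₂ = 5.592 rad/s (from 0.89 rev/s).
Differentiating the loop-closure r₂e^{iθ₂}+r₃e^{iθ₃}=r₁+r₄e^{iθ₄} gives r₂ω₂e^{iθ₂}+r₃ω₃e^{iθ₃}=r₄ω₄e^{iθ₄}.
Eliminating the other unknown: ω₄ = r₂ω₂ sin(θ₂−θ₃) / [r₄ sin(θ₄−θ₃)].
Numerator sine = +0.23175; denominator sine = -0.99926.
Result = 0.0568·5.592·(+0.23175) / (0.0822·(-0.99926)) = -0.89615 rad/s; magnitude 0.89615 rad/s.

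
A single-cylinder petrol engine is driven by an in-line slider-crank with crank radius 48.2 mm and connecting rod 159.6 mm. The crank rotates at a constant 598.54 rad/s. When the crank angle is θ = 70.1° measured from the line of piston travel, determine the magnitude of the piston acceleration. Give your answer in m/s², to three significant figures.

1750

ω = 598.5 rad/s
x(θ) = r cosθ + √(L² − r² sin²θ); with ω constant, a = ω²·d²x/dθ².
d²x/dθ² = −r cosθ − r²(cos2θ)/√u − r⁴ sin²2θ/(4u^{3/2}),  u = L² − r² sin²θ = 0.0234181 m².
Substituting r = 0.0482 m, L = 0.1596 m, θ = 70.1°: d²x/dθ² = -0.0048968 m.
a = ω²·d²x/dθ² = (598.5)²·(-0.0048968) = -1754.3 m/s²;  |a| = 1754.3 m/s².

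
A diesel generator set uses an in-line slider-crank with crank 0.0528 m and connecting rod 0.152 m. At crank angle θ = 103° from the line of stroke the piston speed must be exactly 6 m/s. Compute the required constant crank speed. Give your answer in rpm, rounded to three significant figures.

For an in-line slider-crank, |v_piston| = rω|sinθ|·[1 + r cosθ/√(L² − r² sin²θ)].
With r = 0.0528 m, L = 0.152 m, θ = 103°: the bracketed kinematic factor |dx/dθ| = 0.047174 m.
ω = v/|dx/dθ| = 6/0.047174 = 127.19 rad/s.
N = 60ω/(2π) = 1214.5 rpm.

1210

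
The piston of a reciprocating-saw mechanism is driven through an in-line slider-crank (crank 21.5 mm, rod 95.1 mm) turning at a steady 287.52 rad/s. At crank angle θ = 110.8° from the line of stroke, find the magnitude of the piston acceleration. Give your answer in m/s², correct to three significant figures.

ω = 287.5 rad/s
x(θ) = r cosθ + √(L² − r² sin²θ); with ω constant, a = ω²·d²x/dθ².
d²x/dθ² = −r cosθ − r²(cos2θ)/√u − r⁴ sin²2θ/(4u^{3/2}),  u = L² − r² sin²θ = 0.00864005 m².
Substituting r = 0.0215 m, L = 0.0951 m, θ = 110.8°: d²x/dθ² = +0.011324 m.
a = ω²·d²x/dθ² = (287.5)²·(+0.011324) = +936.15 m/s²;  |a| = 936.15 m/s².

936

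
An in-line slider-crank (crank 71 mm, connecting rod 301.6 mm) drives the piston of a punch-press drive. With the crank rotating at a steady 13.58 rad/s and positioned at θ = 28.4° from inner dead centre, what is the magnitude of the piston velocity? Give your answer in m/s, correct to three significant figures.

0.554

ω = 13.58 rad/s
For an in-line slider-crank, x = r cosθ + √(L² − r² sin²θ), so v = −rω sinθ·[1 + r cosθ/√(L² − r² sin²θ)].
With r = 0.071 m, L = 0.3016 m, θ = 28.4°: √(L² − r² sin²θ) = 0.2997 m.
v = −0.071·13.58·0.47562·[1 + 0.071·0.87965/0.2997] = -0.55415 m/s.
|v| = 0.55415 m/s.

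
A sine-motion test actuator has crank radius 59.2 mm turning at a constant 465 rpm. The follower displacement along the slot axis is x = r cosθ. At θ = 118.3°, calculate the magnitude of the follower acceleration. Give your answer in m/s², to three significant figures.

ω = 48.69 rad/s (from 465 rpm).
x = r cosθ ⇒ ẍ = −rω² cosθ (ω constant).
|a| = rω²|cosθ| = 0.0592·(48.69)²·|cos 118.3°| = 66.549 m/s².

66.5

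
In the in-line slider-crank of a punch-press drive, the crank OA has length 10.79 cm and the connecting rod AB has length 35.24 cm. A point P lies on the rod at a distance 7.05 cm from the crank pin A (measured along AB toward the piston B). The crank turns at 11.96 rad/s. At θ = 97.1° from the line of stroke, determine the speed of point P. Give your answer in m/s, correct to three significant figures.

ω = 11.96 rad/s.  Crank-pin speed |V_A| = rω = 1.2905 m/s, perpendicular to OA.
Rod angle: sinφ = −(r/L) sinθ ⇒ φ = -17.688°; ω_rod = −rω cosθ/√(L²−r²sin²θ) = +0.47509 rad/s.
V_P = V_A + ω_rod × AP, with AP = 0.0705 m along the rod.
Components: V_Px = −rω sinθ − a·ω_rod·sinφ = -1.2704 m/s;  V_Py = rω cosθ + a·ω_rod·cosφ = -0.1276 m/s.
|V_P| = √(V_Px² + V_Py²) = 1.2768 m/s.

1.28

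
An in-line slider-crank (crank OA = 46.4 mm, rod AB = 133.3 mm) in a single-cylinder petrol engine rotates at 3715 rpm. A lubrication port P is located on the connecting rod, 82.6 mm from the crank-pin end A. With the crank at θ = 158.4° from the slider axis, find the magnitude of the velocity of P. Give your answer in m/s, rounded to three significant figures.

8.30

ω = 389 rad/s.  Crank-pin speed |V_A| = rω = 18.051 m/s, perpendicular to OA.
Rod angle: sinφ = −(r/L) sinθ ⇒ φ = -7.362°; ω_rod = −rω cosθ/√(L²−r²sin²θ) = +126.95 rad/s.
V_P = V_A + ω_rod × AP, with AP = 0.0826 m along the rod.
Components: V_Px = −rω sinθ − a·ω_rod·sinφ = -5.3014 m/s;  V_Py = rω cosθ + a·ω_rod·cosφ = -6.3835 m/s.
|V_P| = √(V_Px² + V_Py²) = 8.2978 m/s.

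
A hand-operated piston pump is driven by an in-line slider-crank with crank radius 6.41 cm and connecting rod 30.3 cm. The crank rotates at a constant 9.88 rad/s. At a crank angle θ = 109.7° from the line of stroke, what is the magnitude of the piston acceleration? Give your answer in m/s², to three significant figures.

ω = 9.88 rad/s
x(θ) = r cosθ + √(L² − r² sin²θ); with ω constant, a = ω²·d²x/dθ².
d²x/dθ² = −r cosθ − r²(cos2θ)/√u − r⁴ sin²2θ/(4u^{3/2}),  u = L² − r² sin²θ = 0.0881671 m².
Substituting r = 0.0641 m, L = 0.303 m, θ = 109.7°: d²x/dθ² = +0.032236 m.
a = ω²·d²x/dθ² = (9.88)²·(+0.032236) = +3.1467 m/s²;  |a| = 3.1467 m/s².

3.15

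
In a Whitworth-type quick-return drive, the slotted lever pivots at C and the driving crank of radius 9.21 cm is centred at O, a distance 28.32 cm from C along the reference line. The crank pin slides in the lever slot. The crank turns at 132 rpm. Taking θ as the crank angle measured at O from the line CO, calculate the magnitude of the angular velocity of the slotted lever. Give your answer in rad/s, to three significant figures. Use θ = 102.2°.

ω = 13.82 rad/s (from 132 rpm).
Crank pin A relative to C: A = (d + r cosθ, r sinθ); lever angle φ = atan2(r sinθ, d + r cosθ).
Differentiating tanφ: φ̇ = rω(d cosθ + r)/(d² + r² + 2dr cosθ).
d² + r² + 2dr cosθ = |CA|² = 0.0776608 m²;  d cosθ + r = +0.032253 m.
|ω_lever| = |0.0921·13.82·+0.032253| / 0.0776608 = 0.52872 rad/s.

0.529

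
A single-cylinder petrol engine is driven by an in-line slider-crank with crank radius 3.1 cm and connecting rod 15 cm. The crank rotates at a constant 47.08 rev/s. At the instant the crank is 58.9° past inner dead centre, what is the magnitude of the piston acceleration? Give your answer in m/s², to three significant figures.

ω = 2π·47.1 = 295.8 rad/s
x(θ) = r cosθ + √(L² − r² sin²θ); with ω constant, a = ω²·d²x/dθ².
d²x/dθ² = −r cosθ − r²(cos2θ)/√u − r⁴ sin²2θ/(4u^{3/2}),  u = L² − r² sin²θ = 0.0217954 m².
Substituting r = 0.031 m, L = 0.15 m, θ = 58.9°: d²x/dθ² = -0.013033 m.
a = ω²·d²x/dθ² = (295.8)²·(-0.013033) = -1140.4 m/s²;  |a| = 1140.4 m/s².

1140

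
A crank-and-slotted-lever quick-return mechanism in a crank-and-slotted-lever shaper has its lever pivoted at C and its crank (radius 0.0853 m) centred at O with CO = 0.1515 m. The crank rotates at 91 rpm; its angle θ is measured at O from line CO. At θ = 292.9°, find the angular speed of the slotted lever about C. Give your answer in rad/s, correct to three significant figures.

ω = 9.529 rad/s (from 91 rpm).
Crank pin A relative to C: A = (d + r cosθ, r sinθ); lever angle φ = atan2(r sinθ, d + r cosθ).
Differentiating tanφ: φ̇ = rω(d cosθ + r)/(d² + r² + 2dr cosθ).
d² + r² + 2dr cosθ = |CA|² = 0.0402856 m²;  d cosθ + r = +0.14425 m.
|ω_lever| = |0.0853·9.529·+0.14425| / 0.0402856 = 2.9107 rad/s.

2.91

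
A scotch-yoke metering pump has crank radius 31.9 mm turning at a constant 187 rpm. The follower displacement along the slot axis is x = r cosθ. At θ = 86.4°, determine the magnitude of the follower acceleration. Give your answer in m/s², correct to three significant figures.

ω = 19.58 rad/s (from 187 rpm).
x = r cosθ ⇒ ẍ = −rω² cosθ (ω constant).
|a| = rω²|cosθ| = 0.0319·(19.58)²·|cos 86.4°| = 0.76811 m/s².

0.768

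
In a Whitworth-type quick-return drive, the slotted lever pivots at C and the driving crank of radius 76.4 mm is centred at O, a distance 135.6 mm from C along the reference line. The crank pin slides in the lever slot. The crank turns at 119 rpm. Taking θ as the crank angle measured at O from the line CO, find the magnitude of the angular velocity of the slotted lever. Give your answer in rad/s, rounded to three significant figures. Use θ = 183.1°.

15.9

ω = 12.46 rad/s (from 119 rpm).
Crank pin A relative to C: A = (d + r cosθ, r sinθ); lever angle φ = atan2(r sinθ, d + r cosθ).
Differentiating tanφ: φ̇ = rω(d cosθ + r)/(d² + r² + 2dr cosθ).
d² + r² + 2dr cosθ = |CA|² = 0.00353496 m²;  d cosθ + r = -0.059002 m.
|ω_lever| = |0.0764·12.46·-0.059002| / 0.00353496 = 15.891 rad/s.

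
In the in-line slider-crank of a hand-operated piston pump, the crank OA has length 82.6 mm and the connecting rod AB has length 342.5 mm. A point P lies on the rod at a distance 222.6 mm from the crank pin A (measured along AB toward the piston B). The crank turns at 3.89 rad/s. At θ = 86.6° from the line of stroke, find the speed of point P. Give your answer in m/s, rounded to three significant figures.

ω = 3.89 rad/s.  Crank-pin speed |V_A| = rω = 0.32131 m/s, perpendicular to OA.
Rod angle: sinφ = −(r/L) sinθ ⇒ φ = -13.930°; ω_rod = −rω cosθ/√(L²−r²sin²θ) = -0.057324 rad/s.
V_P = V_A + ω_rod × AP, with AP = 0.2226 m along the rod.
Components: V_Px = −rω sinθ − a·ω_rod·sinφ = -0.32382 m/s;  V_Py = rω cosθ + a·ω_rod·cosφ = +0.006671 m/s.
|V_P| = √(V_Px² + V_Py²) = 0.32389 m/s.

0.324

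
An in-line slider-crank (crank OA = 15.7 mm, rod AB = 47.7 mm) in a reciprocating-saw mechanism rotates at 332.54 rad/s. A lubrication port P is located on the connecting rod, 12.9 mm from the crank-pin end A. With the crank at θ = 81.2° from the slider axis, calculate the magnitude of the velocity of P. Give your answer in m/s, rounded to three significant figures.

5.27

ω = 332.5 rad/s.  Crank-pin speed |V_A| = rω = 5.2209 m/s, perpendicular to OA.
Rod angle: sinφ = −(r/L) sinθ ⇒ φ = -18.982°; ω_rod = −rω cosθ/√(L²−r²sin²θ) = -17.708 rad/s.
V_P = V_A + ω_rod × AP, with AP = 0.0129 m along the rod.
Components: V_Px = −rω sinθ − a·ω_rod·sinφ = -5.2337 m/s;  V_Py = rω cosθ + a·ω_rod·cosφ = +0.58271 m/s.
|V_P| = √(V_Px² + V_Py²) = 5.2661 m/s.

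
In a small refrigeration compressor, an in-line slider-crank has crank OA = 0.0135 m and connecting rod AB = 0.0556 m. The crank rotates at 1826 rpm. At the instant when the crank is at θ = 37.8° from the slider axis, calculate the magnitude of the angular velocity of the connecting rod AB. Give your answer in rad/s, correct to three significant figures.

37.1

ω = 191.2 rad/s (converted from 1826 rpm).
The rod makes angle φ with the slider axis where L sinφ = r sinθ; differentiating, L cosφ·φ̇ = r ω cosθ.
L cosφ = √(L² − r² sin²θ) = 0.054981 m.
|ω_rod| = r ω |cosθ| / √(L² − r² sin²θ) = 0.0135·191.2·0.79016/0.054981 = 37.099 rad/s.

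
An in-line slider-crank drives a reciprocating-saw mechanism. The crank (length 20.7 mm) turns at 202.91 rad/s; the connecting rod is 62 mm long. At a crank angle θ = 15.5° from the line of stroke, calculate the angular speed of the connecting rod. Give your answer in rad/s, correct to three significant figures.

65.5

ω = 202.9 rad/s
The rod makes angle φ with the slider axis where L sinφ = r sinθ; differentiating, L cosφ·φ̇ = r ω cosθ.
L cosφ = √(L² − r² sin²θ) = 0.061753 m.
|ω_rod| = r ω |cosθ| / √(L² − r² sin²θ) = 0.0207·202.9·0.96363/0.061753 = 65.543 rad/s.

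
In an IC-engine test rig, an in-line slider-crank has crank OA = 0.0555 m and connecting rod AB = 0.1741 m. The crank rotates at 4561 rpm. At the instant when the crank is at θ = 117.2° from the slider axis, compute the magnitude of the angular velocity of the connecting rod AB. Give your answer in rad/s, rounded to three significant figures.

72.6

ω = 477.6 rad/s (converted from 4561 rpm).
The rod makes angle φ with the slider axis where L sinφ = r sinθ; differentiating, L cosφ·φ̇ = r ω cosθ.
L cosφ = √(L² − r² sin²θ) = 0.16696 m.
|ω_rod| = r ω |cosθ| / √(L² − r² sin²θ) = 0.0555·477.6·0.45710/0.16696 = 72.576 rad/s.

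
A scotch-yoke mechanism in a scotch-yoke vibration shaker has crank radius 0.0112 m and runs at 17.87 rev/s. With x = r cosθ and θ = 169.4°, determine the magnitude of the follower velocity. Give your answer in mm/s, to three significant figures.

231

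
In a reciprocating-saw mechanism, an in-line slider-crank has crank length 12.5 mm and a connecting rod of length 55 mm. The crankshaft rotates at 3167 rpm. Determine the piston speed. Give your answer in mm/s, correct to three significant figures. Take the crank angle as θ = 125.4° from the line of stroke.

2930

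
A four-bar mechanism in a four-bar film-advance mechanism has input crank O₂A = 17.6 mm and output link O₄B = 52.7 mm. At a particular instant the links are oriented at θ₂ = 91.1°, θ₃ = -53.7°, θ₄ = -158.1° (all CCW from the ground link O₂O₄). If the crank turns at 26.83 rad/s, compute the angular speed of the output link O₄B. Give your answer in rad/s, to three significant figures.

5.33

ω₂ = 26.83 rad/s
Differentiating the loop-closure r₂e^{iθ₂}+r₃e^{iθ₃}=r₁+r₄e^{iθ₄} gives r₂ω₂e^{iθ₂}+r₃ω₃e^{iθ₃}=r₄ω₄e^{iθ₄}.
Eliminating the other unknown: ω₄ = r₂ω₂ sin(θ₂−θ₃) / [r₄ sin(θ₄−θ₃)].
Numerator sine = +0.57643; denominator sine = -0.96858.
Result = 0.0176·26.83·(+0.57643) / (0.0527·(-0.96858)) = -5.3325 rad/s; magnitude 5.3325 rad/s.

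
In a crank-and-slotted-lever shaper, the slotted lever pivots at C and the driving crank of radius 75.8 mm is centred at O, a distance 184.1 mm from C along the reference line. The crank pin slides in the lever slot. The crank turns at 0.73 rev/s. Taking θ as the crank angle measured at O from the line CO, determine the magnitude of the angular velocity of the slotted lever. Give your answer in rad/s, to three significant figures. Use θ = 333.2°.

1.29

ω = 4.587 rad/s (from 0.73 rev/s).
Crank pin A relative to C: A = (d + r cosθ, r sinθ); lever angle φ = atan2(r sinθ, d + r cosθ).
Differentiating tanφ: φ̇ = rω(d cosθ + r)/(d² + r² + 2dr cosθ).
d² + r² + 2dr cosθ = |CA|² = 0.0645501 m²;  d cosθ + r = +0.24013 m.
|ω_lever| = |0.0758·4.587·+0.24013| / 0.0645501 = 1.2933 rad/s.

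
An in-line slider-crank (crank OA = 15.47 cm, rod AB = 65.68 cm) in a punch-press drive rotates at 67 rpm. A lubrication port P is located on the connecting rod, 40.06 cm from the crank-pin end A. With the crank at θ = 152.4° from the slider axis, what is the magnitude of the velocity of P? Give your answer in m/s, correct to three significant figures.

0.577

ω = 7.016 rad/s.  Crank-pin speed |V_A| = rω = 1.0854 m/s, perpendicular to OA.
Rod angle: sinφ = −(r/L) sinθ ⇒ φ = -6.265°; ω_rod = −rω cosθ/√(L²−r²sin²θ) = +1.4733 rad/s.
V_P = V_A + ω_rod × AP, with AP = 0.4006 m along the rod.
Components: V_Px = −rω sinθ − a·ω_rod·sinφ = -0.43846 m/s;  V_Py = rω cosθ + a·ω_rod·cosφ = -0.37521 m/s.
|V_P| = √(V_Px² + V_Py²) = 0.57709 m/s.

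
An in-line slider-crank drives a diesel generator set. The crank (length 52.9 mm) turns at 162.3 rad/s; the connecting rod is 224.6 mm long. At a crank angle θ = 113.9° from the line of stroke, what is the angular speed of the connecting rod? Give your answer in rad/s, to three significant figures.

15.9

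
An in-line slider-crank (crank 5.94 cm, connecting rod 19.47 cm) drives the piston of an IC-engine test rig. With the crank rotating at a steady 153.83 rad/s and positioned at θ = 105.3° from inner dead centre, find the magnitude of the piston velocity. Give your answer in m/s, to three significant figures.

ω = 153.8 rad/s
For an in-line slider-crank, x = r cosθ + √(L² − r² sin²θ), so v = −rω sinθ·[1 + r cosθ/√(L² − r² sin²θ)].
With r = 0.0594 m, L = 0.1947 m, θ = 105.3°: √(L² − r² sin²θ) = 0.18608 m.
v = −0.0594·153.8·0.96456·[1 + 0.0594·-0.26387/0.18608] = -8.0712 m/s.
|v| = 8.0712 m/s.

8.07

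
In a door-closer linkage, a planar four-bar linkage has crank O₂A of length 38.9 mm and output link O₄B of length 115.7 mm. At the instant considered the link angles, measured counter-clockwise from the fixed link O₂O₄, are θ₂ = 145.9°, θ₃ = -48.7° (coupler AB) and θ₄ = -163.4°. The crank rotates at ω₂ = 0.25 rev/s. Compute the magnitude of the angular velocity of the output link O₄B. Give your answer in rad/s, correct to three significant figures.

ω₂ = 1.571 rad/s (from 0.25 rev/s).
Differentiating the loop-closure r₂e^{iθ₂}+r₃e^{iθ₃}=r₁+r₄e^{iθ₄} gives r₂ω₂e^{iθ₂}+r₃ω₃e^{iθ₃}=r₄ω₄e^{iθ₄}.
Eliminating the other unknown: ω₄ = r₂ω₂ sin(θ₂−θ₃) / [r₄ sin(θ₄−θ₃)].
Numerator sine = -0.25207; denominator sine = -0.90851.
Result = 0.0389·1.571·(-0.25207) / (0.1157·(-0.90851)) = +0.14653 rad/s; magnitude 0.14653 rad/s.

0.147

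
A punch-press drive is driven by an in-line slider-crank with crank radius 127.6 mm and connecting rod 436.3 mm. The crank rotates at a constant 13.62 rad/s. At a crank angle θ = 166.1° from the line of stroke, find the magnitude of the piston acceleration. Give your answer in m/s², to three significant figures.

ω = 13.62 rad/s
x(θ) = r cosθ + √(L² − r² sin²θ); with ω constant, a = ω²·d²x/dθ².
d²x/dθ² = −r cosθ − r²(cos2θ)/√u − r⁴ sin²2θ/(4u^{3/2}),  u = L² − r² sin²θ = 0.189418 m².
Substituting r = 0.1276 m, L = 0.4363 m, θ = 166.1°: d²x/dθ² = +0.090596 m.
a = ω²·d²x/dθ² = (13.62)²·(+0.090596) = +16.806 m/s²;  |a| = 16.806 m/s².

16.8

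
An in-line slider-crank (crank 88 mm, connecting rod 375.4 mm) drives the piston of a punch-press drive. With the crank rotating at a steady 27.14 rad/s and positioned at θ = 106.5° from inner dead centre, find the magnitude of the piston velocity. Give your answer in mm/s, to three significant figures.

2130

ω = 27.14 rad/s
For an in-line slider-crank, x = r cosθ + √(L² − r² sin²θ), so v = −rω sinθ·[1 + r cosθ/√(L² − r² sin²θ)].
With r = 0.088 m, L = 0.3754 m, θ = 106.5°: √(L² − r² sin²θ) = 0.36579 m.
v = −0.088·27.14·0.95882·[1 + 0.088·-0.28402/0.36579] = -2.1335 m/s.
|v| = 2.1335 m/s = 2133.5 mm/s.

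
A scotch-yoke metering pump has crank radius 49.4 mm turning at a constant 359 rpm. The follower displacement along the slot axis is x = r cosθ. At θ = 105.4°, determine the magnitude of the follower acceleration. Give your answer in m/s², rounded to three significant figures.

ω = 37.59 rad/s (from 359 rpm).
x = r cosθ ⇒ ẍ = −rω² cosθ (ω constant).
|a| = rω²|cosθ| = 0.0494·(37.59)²·|cos 105.4°| = 18.541 m/s².

18.5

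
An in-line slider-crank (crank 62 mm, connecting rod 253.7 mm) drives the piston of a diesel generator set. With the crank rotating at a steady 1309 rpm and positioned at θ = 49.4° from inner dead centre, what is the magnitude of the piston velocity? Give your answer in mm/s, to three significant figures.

7500

ω = 2π·1309/60 = 137.1 rad/s
For an in-line slider-crank, x = r cosθ + √(L² − r² sin²θ), so v = −rω sinθ·[1 + r cosθ/√(L² − r² sin²θ)].
With r = 0.062 m, L = 0.2537 m, θ = 49.4°: √(L² − r² sin²θ) = 0.24929 m.
v = −0.062·137.1·0.75927·[1 + 0.062·0.65077/0.24929] = -7.4973 m/s.
|v| = 7.4973 m/s = 7497.3 mm/s.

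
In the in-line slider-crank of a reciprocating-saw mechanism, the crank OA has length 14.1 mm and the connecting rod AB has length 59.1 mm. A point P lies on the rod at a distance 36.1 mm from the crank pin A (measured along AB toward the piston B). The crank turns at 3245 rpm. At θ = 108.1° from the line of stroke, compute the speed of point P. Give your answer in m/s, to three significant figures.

ω = 339.8 rad/s.  Crank-pin speed |V_A| = rω = 4.7914 m/s, perpendicular to OA.
Rod angle: sinφ = −(r/L) sinθ ⇒ φ = -13.107°; ω_rod = −rω cosθ/√(L²−r²sin²θ) = +25.861 rad/s.
V_P = V_A + ω_rod × AP, with AP = 0.0361 m along the rod.
Components: V_Px = −rω sinθ − a·ω_rod·sinφ = -4.3426 m/s;  V_Py = rω cosθ + a·ω_rod·cosφ = -0.57931 m/s.
|V_P| = √(V_Px² + V_Py²) = 4.3811 m/s.

4.38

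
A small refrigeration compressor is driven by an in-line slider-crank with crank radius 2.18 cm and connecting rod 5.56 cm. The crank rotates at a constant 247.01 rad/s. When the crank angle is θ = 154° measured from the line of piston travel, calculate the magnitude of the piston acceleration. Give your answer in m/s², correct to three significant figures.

857

ω = 247 rad/s
x(θ) = r cosθ + √(L² − r² sin²θ); with ω constant, a = ω²·d²x/dθ².
d²x/dθ² = −r cosθ − r²(cos2θ)/√u − r⁴ sin²2θ/(4u^{3/2}),  u = L² − r² sin²θ = 0.00300003 m².
Substituting r = 0.0218 m, L = 0.0556 m, θ = 154°: d²x/dθ² = +0.014038 m.
a = ω²·d²x/dθ² = (247)²·(+0.014038) = +856.54 m/s²;  |a| = 856.54 m/s².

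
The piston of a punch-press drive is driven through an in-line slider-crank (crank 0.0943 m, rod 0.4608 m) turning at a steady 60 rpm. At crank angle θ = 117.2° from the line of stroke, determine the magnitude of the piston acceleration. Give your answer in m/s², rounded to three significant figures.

2.15

ω = 2π·60/60 = 6.283 rad/s
x(θ) = r cosθ + √(L² − r² sin²θ); with ω constant, a = ω²·d²x/dθ².
d²x/dθ² = −r cosθ − r²(cos2θ)/√u − r⁴ sin²2θ/(4u^{3/2}),  u = L² − r² sin²θ = 0.205302 m².
Substituting r = 0.0943 m, L = 0.4608 m, θ = 117.2°: d²x/dθ² = +0.054388 m.
a = ω²·d²x/dθ² = (6.283)²·(+0.054388) = +2.1472 m/s²;  |a| = 2.1472 m/s².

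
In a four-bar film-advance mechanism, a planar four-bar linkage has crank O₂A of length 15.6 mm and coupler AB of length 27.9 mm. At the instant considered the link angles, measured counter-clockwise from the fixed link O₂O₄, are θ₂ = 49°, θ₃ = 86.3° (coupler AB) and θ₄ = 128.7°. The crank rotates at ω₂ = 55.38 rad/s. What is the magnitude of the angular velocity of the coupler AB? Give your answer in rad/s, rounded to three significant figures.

45.2

ω₂ = 55.38 rad/s
Differentiating the loop-closure r₂e^{iθ₂}+r₃e^{iθ₃}=r₁+r₄e^{iθ₄} gives r₂ω₂e^{iθ₂}+r₃ω₃e^{iθ₃}=r₄ω₄e^{iθ₄}.
Eliminating the other unknown: ω₃ = r₂ω₂ sin(θ₄−θ₂) / [r₃ sin(θ₃−θ₄)].
Numerator sine = +0.98389; denominator sine = -0.67430.
Result = 0.0156·55.38·(+0.98389) / (0.0279·(-0.67430)) = -45.182 rad/s; magnitude 45.182 rad/s.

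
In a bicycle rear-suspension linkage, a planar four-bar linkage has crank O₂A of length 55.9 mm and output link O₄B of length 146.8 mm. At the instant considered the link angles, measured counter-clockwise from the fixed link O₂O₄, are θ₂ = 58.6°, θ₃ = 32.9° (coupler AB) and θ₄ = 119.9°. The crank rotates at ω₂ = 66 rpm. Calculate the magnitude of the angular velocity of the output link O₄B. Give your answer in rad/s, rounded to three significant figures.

1.14

ω₂ = 6.912 rad/s (from 66 rpm).
Differentiating the loop-closure r₂e^{iθ₂}+r₃e^{iθ₃}=r₁+r₄e^{iθ₄} gives r₂ω₂e^{iθ₂}+r₃ω₃e^{iθ₃}=r₄ω₄e^{iθ₄}.
Eliminating the other unknown: ω₄ = r₂ω₂ sin(θ₂−θ₃) / [r₄ sin(θ₄−θ₃)].
Numerator sine = +0.43366; denominator sine = +0.99863.
Result = 0.0559·6.912·(+0.43366) / (0.1468·(+0.99863)) = +1.1429 rad/s; magnitude 1.1429 rad/s.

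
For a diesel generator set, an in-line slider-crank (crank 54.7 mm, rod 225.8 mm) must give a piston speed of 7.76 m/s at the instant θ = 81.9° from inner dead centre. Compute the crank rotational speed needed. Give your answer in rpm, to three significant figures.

For an in-line slider-crank, |v_piston| = rω|sinθ|·[1 + r cosθ/√(L² − r² sin²θ)].
With r = 0.0547 m, L = 0.2258 m, θ = 81.9°: the bracketed kinematic factor |dx/dθ| = 0.056058 m.
ω = v/|dx/dθ| = 7.76/0.056058 = 138.43 rad/s.
N = 60ω/(2π) = 1321.9 rpm.

1320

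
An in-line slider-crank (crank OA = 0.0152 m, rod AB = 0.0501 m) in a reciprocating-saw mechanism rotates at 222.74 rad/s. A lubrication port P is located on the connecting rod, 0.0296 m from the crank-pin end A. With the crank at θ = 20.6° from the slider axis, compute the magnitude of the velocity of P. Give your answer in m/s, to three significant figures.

ω = 222.7 rad/s.  Crank-pin speed |V_A| = rω = 3.3856 m/s, perpendicular to OA.
Rod angle: sinφ = −(r/L) sinθ ⇒ φ = -6.128°; ω_rod = −rω cosθ/√(L²−r²sin²θ) = -63.62 rad/s.
V_P = V_A + ω_rod × AP, with AP = 0.0296 m along the rod.
Components: V_Px = −rω sinθ − a·ω_rod·sinφ = -1.3922 m/s;  V_Py = rω cosθ + a·ω_rod·cosφ = +1.2968 m/s.
|V_P| = √(V_Px² + V_Py²) = 1.9026 m/s.

1.90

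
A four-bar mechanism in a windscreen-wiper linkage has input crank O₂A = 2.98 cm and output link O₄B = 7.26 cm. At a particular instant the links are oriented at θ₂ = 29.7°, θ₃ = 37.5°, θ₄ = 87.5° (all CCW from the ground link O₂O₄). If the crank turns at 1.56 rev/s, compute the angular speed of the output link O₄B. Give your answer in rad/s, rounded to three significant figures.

0.713

ω₂ = 9.802 rad/s (from 1.56 rev/s).
Differentiating the loop-closure r₂e^{iθ₂}+r₃e^{iθ₃}=r₁+r₄e^{iθ₄} gives r₂ω₂e^{iθ₂}+r₃ω₃e^{iθ₃}=r₄ω₄e^{iθ₄}.
Eliminating the other unknown: ω₄ = r₂ω₂ sin(θ₂−θ₃) / [r₄ sin(θ₄−θ₃)].
Numerator sine = -0.13572; denominator sine = +0.76604.
Result = 0.0298·9.802·(-0.13572) / (0.0726·(+0.76604)) = -0.71279 rad/s; magnitude 0.71279 rad/s.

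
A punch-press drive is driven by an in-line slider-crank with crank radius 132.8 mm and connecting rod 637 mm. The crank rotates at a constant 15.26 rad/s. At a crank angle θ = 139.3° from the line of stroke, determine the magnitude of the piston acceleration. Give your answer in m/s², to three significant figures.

ω = 15.26 rad/s
x(θ) = r cosθ + √(L² − r² sin²θ); with ω constant, a = ω²·d²x/dθ².
d²x/dθ² = −r cosθ − r²(cos2θ)/√u − r⁴ sin²2θ/(4u^{3/2}),  u = L² − r² sin²θ = 0.39827 m².
Substituting r = 0.1328 m, L = 0.637 m, θ = 139.3°: d²x/dθ² = +0.096199 m.
a = ω²·d²x/dθ² = (15.26)²·(+0.096199) = +22.402 m/s²;  |a| = 22.402 m/s².

22.4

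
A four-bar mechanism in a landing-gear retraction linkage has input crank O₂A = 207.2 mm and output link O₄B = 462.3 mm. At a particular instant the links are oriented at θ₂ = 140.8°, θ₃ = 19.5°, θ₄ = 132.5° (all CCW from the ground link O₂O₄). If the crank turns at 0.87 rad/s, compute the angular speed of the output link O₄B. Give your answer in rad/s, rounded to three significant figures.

ω₂ = 0.87 rad/s
Differentiating the loop-closure r₂e^{iθ₂}+r₃e^{iθ₃}=r₁+r₄e^{iθ₄} gives r₂ω₂e^{iθ₂}+r₃ω₃e^{iθ₃}=r₄ω₄e^{iθ₄}.
Eliminating the other unknown: ω₄ = r₂ω₂ sin(θ₂−θ₃) / [r₄ sin(θ₄−θ₃)].
Numerator sine = +0.85446; denominator sine = +0.92050.
Result = 0.2072·0.87·(+0.85446) / (0.4623·(+0.92050)) = +0.36195 rad/s; magnitude 0.36195 rad/s.

0.362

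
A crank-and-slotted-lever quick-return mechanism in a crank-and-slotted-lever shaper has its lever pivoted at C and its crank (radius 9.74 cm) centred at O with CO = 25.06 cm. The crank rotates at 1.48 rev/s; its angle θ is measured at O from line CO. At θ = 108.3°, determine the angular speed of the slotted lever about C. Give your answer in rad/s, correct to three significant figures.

ω = 9.299 rad/s (from 1.48 rev/s).
Crank pin A relative to C: A = (d + r cosθ, r sinθ); lever angle φ = atan2(r sinθ, d + r cosθ).
Differentiating tanφ: φ̇ = rω(d cosθ + r)/(d² + r² + 2dr cosθ).
d² + r² + 2dr cosθ = |CA|² = 0.056959 m²;  d cosθ + r = +0.018713 m.
|ω_lever| = |0.0974·9.299·+0.018713| / 0.056959 = 0.29757 rad/s.

0.298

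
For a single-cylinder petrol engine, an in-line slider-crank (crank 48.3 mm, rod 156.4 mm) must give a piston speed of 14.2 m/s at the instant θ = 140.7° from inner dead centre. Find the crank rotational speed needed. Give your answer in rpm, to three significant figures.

5860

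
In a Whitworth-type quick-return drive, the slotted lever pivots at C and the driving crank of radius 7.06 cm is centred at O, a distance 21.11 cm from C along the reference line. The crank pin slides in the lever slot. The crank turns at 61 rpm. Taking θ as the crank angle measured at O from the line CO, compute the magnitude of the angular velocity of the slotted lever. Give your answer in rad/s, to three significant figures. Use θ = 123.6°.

ω = 6.388 rad/s (from 61 rpm).
Crank pin A relative to C: A = (d + r cosθ, r sinθ); lever angle φ = atan2(r sinθ, d + r cosθ).
Differentiating tanφ: φ̇ = rω(d cosθ + r)/(d² + r² + 2dr cosθ).
d² + r² + 2dr cosθ = |CA|² = 0.0330525 m²;  d cosθ + r = -0.046221 m.
|ω_lever| = |0.0706·6.388·-0.046221| / 0.0330525 = 0.63066 rad/s.

0.631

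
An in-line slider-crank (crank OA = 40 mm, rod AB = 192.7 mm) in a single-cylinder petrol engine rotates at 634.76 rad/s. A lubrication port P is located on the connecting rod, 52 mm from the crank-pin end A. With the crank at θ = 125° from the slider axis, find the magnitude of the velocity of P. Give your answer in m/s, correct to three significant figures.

22.8

ω = 634.8 rad/s.  Crank-pin speed |V_A| = rω = 25.39 m/s, perpendicular to OA.
Rod angle: sinφ = −(r/L) sinθ ⇒ φ = -9.790°; ω_rod = −rω cosθ/√(L²−r²sin²θ) = +76.692 rad/s.
V_P = V_A + ω_rod × AP, with AP = 0.052 m along the rod.
Components: V_Px = −rω sinθ − a·ω_rod·sinφ = -20.12 m/s;  V_Py = rω cosθ + a·ω_rod·cosφ = -10.633 m/s.
|V_P| = √(V_Px² + V_Py²) = 22.758 m/s.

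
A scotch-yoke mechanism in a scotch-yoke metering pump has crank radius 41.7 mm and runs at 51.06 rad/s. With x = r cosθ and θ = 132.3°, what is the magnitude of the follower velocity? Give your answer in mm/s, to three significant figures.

1570

ω = 51.06 rad/s
x = r cosθ ⇒ ẋ = −rω sinθ.
|v| = rω|sinθ| = 0.0417·51.06·|sin 132.3°| = 1.5748 m/s = 1574.8 mm/s.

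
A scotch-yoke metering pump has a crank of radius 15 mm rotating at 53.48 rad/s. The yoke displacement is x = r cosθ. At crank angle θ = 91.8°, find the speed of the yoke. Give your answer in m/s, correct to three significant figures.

0.802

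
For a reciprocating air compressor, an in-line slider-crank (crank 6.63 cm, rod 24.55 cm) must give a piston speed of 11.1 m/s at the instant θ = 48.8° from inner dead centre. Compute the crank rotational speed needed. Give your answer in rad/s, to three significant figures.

188

For an in-line slider-crank, |v_piston| = rω|sinθ|·[1 + r cosθ/√(L² − r² sin²θ)].
With r = 0.0663 m, L = 0.2455 m, θ = 48.8°: the bracketed kinematic factor |dx/dθ| = 0.058948 m.
ω = v/|dx/dθ| = 11.1/0.058948 = 188.3 rad/s.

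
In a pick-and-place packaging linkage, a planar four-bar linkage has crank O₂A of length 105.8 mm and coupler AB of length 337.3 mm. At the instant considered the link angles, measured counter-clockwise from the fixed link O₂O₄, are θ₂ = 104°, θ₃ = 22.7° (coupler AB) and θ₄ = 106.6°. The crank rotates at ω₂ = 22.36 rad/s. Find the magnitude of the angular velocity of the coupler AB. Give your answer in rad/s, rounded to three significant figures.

ω₂ = 22.36 rad/s
Differentiating the loop-closure r₂e^{iθ₂}+r₃e^{iθ₃}=r₁+r₄e^{iθ₄} gives r₂ω₂e^{iθ₂}+r₃ω₃e^{iθ₃}=r₄ω₄e^{iθ₄}.
Eliminating the other unknown: ω₃ = r₂ω₂ sin(θ₄−θ₂) / [r₃ sin(θ₃−θ₄)].
Numerator sine = +0.04536; denominator sine = -0.99434.
Result = 0.1058·22.36·(+0.04536) / (0.3373·(-0.99434)) = -0.31997 rad/s; magnitude 0.31997 rad/s.

0.320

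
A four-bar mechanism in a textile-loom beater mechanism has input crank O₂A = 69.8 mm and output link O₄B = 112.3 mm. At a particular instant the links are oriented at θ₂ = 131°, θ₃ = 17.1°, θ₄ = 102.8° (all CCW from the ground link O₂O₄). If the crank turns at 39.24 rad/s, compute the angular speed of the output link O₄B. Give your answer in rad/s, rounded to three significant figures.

ω₂ = 39.24 rad/s
Differentiating the loop-closure r₂e^{iθ₂}+r₃e^{iθ₃}=r₁+r₄e^{iθ₄} gives r₂ω₂e^{iθ₂}+r₃ω₃e^{iθ₃}=r₄ω₄e^{iθ₄}.
Eliminating the other unknown: ω₄ = r₂ω₂ sin(θ₂−θ₃) / [r₄ sin(θ₄−θ₃)].
Numerator sine = +0.91425; denominator sine = +0.99719.
Result = 0.0698·39.24·(+0.91425) / (0.1123·(+0.99719)) = +22.361 rad/s; magnitude 22.361 rad/s.

22.4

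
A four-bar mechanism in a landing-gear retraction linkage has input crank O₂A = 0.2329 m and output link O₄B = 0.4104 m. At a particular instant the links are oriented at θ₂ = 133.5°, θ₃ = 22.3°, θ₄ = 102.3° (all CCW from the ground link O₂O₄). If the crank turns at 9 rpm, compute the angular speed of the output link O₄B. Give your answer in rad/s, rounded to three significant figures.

0.506

ω₂ = 0.9425 rad/s (from 9 rpm).
Differentiating the loop-closure r₂e^{iθ₂}+r₃e^{iθ₃}=r₁+r₄e^{iθ₄} gives r₂ω₂e^{iθ₂}+r₃ω₃e^{iθ₃}=r₄ω₄e^{iθ₄}.
Eliminating the other unknown: ω₄ = r₂ω₂ sin(θ₂−θ₃) / [r₄ sin(θ₄−θ₃)].
Numerator sine = +0.93232; denominator sine = +0.98481.
Result = 0.2329·0.9425·(+0.93232) / (0.4104·(+0.98481)) = +0.50635 rad/s; magnitude 0.50635 rad/s.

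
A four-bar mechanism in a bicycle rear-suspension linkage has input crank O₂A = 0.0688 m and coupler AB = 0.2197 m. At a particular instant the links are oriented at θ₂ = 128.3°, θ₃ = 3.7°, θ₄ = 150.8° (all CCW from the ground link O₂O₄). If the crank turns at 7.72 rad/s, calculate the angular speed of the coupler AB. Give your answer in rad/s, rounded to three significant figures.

ω₂ = 7.72 rad/s
Differentiating the loop-closure r₂e^{iθ₂}+r₃e^{iθ₃}=r₁+r₄e^{iθ₄} gives r₂ω₂e^{iθ₂}+r₃ω₃e^{iθ₃}=r₄ω₄e^{iθ₄}.
Eliminating the other unknown: ω₃ = r₂ω₂ sin(θ₄−θ₂) / [r₃ sin(θ₃−θ₄)].
Numerator sine = +0.38268; denominator sine = -0.54317.
Result = 0.0688·7.72·(+0.38268) / (0.2197·(-0.54317)) = -1.7032 rad/s; magnitude 1.7032 rad/s.

1.70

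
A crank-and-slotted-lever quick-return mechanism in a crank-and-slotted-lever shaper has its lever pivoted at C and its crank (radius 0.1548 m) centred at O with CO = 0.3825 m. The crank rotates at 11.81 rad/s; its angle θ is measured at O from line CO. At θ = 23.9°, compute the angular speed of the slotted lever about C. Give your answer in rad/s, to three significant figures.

3.31

ω = 11.81 rad/s
Crank pin A relative to C: A = (d + r cosθ, r sinθ); lever angle φ = atan2(r sinθ, d + r cosθ).
Differentiating tanφ: φ̇ = rω(d cosθ + r)/(d² + r² + 2dr cosθ).
d² + r² + 2dr cosθ = |CA|² = 0.278537 m²;  d cosθ + r = +0.5045 m.
|ω_lever| = |0.1548·11.81·+0.5045| / 0.278537 = 3.3113 rad/s.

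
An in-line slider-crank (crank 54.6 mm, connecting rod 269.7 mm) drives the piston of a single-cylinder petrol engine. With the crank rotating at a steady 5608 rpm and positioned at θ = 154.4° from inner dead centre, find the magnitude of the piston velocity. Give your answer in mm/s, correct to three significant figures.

ω = 2π·5608/60 = 587.3 rad/s
For an in-line slider-crank, x = r cosθ + √(L² − r² sin²θ), so v = −rω sinθ·[1 + r cosθ/√(L² − r² sin²θ)].
With r = 0.0546 m, L = 0.2697 m, θ = 154.4°: √(L² − r² sin²θ) = 0.26867 m.
v = −0.0546·587.3·0.43209·[1 + 0.0546·-0.90183/0.26867] = -11.316 m/s.
|v| = 11.316 m/s = 11316 mm/s.

11300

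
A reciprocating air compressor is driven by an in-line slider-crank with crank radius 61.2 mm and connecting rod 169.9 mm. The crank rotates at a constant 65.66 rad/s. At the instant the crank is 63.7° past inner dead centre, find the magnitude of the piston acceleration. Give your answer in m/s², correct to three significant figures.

ω = 65.66 rad/s
x(θ) = r cosθ + √(L² − r² sin²θ); with ω constant, a = ω²·d²x/dθ².
d²x/dθ² = −r cosθ − r²(cos2θ)/√u − r⁴ sin²2θ/(4u^{3/2}),  u = L² − r² sin²θ = 0.0258558 m².
Substituting r = 0.0612 m, L = 0.1699 m, θ = 63.7°: d²x/dθ² = -0.013501 m.
a = ω²·d²x/dθ² = (65.66)²·(-0.013501) = -58.205 m/s²;  |a| = 58.205 m/s².

58.2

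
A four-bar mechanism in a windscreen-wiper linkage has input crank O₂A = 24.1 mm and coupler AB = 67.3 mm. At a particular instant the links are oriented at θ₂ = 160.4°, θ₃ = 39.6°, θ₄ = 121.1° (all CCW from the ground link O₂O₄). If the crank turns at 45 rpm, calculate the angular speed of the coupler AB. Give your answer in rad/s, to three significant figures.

1.08

ω₂ = 4.712 rad/s (from 45 rpm).
Differentiating the loop-closure r₂e^{iθ₂}+r₃e^{iθ₃}=r₁+r₄e^{iθ₄} gives r₂ω₂e^{iθ₂}+r₃ω₃e^{iθ₃}=r₄ω₄e^{iθ₄}.
Eliminating the other unknown: ω₃ = r₂ω₂ sin(θ₄−θ₂) / [r₃ sin(θ₃−θ₄)].
Numerator sine = -0.63338; denominator sine = -0.98902.
Result = 0.0241·4.712·(-0.63338) / (0.0673·(-0.98902)) = +1.0807 rad/s; magnitude 1.0807 rad/s.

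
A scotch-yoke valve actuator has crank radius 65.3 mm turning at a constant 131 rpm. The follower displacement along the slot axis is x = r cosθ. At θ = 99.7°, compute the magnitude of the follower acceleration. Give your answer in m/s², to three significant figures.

2.07

ω = 13.72 rad/s (from 131 rpm).
x = r cosθ ⇒ ẍ = −rω² cosθ (ω constant).
|a| = rω²|cosθ| = 0.0653·(13.72)²·|cos 99.7°| = 2.0705 m/s².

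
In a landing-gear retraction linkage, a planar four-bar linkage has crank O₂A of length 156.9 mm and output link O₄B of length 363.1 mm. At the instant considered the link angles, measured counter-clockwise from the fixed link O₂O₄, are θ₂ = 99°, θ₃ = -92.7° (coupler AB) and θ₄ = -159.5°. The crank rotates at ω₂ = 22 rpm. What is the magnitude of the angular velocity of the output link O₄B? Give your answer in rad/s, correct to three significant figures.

ω₂ = 2.304 rad/s (from 22 rpm).
Differentiating the loop-closure r₂e^{iθ₂}+r₃e^{iθ₃}=r₁+r₄e^{iθ₄} gives r₂ω₂e^{iθ₂}+r₃ω₃e^{iθ₃}=r₄ω₄e^{iθ₄}.
Eliminating the other unknown: ω₄ = r₂ω₂ sin(θ₂−θ₃) / [r₄ sin(θ₄−θ₃)].
Numerator sine = -0.20279; denominator sine = -0.91914.
Result = 0.1569·2.304·(-0.20279) / (0.3631·(-0.91914)) = +0.21964 rad/s; magnitude 0.21964 rad/s.

0.220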